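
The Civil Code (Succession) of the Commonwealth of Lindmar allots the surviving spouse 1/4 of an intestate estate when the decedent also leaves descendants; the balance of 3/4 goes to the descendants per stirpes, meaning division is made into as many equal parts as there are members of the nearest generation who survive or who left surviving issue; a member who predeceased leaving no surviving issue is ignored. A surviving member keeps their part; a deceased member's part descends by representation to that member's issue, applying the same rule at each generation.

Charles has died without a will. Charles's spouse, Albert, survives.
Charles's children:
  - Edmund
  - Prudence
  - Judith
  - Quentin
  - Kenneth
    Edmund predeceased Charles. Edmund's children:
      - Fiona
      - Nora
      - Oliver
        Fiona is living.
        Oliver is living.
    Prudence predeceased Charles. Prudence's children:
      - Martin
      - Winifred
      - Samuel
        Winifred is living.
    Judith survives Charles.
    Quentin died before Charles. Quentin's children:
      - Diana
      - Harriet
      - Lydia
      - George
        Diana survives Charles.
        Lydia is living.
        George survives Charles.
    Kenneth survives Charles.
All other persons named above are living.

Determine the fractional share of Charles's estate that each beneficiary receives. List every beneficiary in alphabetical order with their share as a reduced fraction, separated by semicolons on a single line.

Albert 1/4; Diana 3/80; Fiona 1/20; George 3/80; Harriet 3/80; Judith 3/20; Kenneth 3/20; Lydia 3/80; Martin 1/20; Nora 1/20; Oliver 1/20; Samuel 1/20; Winifred 1/20

Albert, as surviving spouse, takes 1/4.
The remaining 3/4 passes to Charles's descendants per stirpes.
The 3/4 is divided into 5 equal shares of 3/20 among Edmund, Prudence, Judith, Quentin, Kenneth.
Edmund predeceased; the 3/20 allotted to Edmund's branch passes to Edmund's issue by representation.
The 3/20 is divided into 3 equal shares of 1/20 among Fiona, Nora, Oliver.
Fiona is living and takes 1/20.
Nora is living and takes 1/20.
Oliver is living and takes 1/20.
Prudence predeceased; the 3/20 allotted to Prudence's branch passes to Prudence's issue by representation.
The 3/20 is divided into 3 equal shares of 1/20 among Martin, Winifred, Samuel.
Martin is living and takes 1/20.
Winifred is living and takes 1/20.
Samuel is living and takes 1/20.
Judith is living and takes 3/20.
Quentin predeceased; the 3/20 allotted to Quentin's branch passes to Quentin's issue by representation.
The 3/20 is divided into 4 equal shares of 3/80 among Diana, Harriet, Lydia, George.
Diana is living and takes 3/80.
Harriet is living and takes 3/80.
Lydia is living and takes 3/80.
George is living and takes 3/80.
Kenneth is living and takes 3/20.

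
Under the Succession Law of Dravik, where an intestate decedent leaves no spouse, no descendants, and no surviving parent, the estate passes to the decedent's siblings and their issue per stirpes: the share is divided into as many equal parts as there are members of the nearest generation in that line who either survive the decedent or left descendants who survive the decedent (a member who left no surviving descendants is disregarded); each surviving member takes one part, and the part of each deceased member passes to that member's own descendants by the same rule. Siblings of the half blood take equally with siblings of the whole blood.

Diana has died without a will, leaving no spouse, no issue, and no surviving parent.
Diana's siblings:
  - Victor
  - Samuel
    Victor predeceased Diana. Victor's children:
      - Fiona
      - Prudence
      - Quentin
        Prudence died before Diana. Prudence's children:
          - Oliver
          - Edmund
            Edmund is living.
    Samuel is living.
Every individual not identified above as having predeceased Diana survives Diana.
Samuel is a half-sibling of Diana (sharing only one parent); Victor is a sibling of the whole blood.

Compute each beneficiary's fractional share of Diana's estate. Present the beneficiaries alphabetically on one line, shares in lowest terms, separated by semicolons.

No spouse, descendants, or parent survives, so the estate passes to Diana's siblings per stirpes.
Half-blood and whole-blood siblings take equally under the stated rule.
The estate is divided into 2 equal shares of 1/2 among Victor, Samuel.
Victor predeceased; the 1/2 allotted to Victor's branch passes to Victor's issue by representation.
The 1/2 is divided into 3 equal shares of 1/6 among Fiona, Prudence, Quentin.
Fiona is living and takes 1/6.
Prudence predeceased; the 1/6 allotted to Prudence's branch passes to Prudence's issue by representation.
The 1/6 is divided into 2 equal shares of 1/12 among Oliver, Edmund.
Oliver is living and takes 1/12.
Edmund is living and takes 1/12.
Quentin is living and takes 1/6.
Samuel is living and takes 1/2.

Edmund 1/12; Fiona 1/6; Oliver 1/12; Quentin 1/6; Samuel 1/2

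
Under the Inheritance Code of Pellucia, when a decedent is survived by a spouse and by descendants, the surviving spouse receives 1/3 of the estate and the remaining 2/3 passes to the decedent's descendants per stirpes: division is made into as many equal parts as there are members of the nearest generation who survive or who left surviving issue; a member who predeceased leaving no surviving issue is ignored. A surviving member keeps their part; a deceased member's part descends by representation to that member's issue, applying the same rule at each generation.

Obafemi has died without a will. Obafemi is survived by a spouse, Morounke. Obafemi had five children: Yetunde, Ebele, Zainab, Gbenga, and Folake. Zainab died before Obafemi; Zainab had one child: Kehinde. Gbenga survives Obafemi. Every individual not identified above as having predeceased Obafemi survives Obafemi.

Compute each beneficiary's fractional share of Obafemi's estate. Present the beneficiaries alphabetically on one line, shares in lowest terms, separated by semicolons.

Morounke, as surviving spouse, takes 1/3.
The remaining 2/3 passes to Obafemi's descendants per stirpes.
The 2/3 is divided into 5 equal shares of 2/15 among Yetunde, Ebele, Zainab, Gbenga, Folake.
Yetunde is living and takes 2/15.
Ebele is living and takes 2/15.
Zainab predeceased; the 2/15 allotted to Zainab's branch passes to Zainab's issue by representation.
Kehinde is the sole taker at this level and receives the full 2/15.
Gbenga is living and takes 2/15.
Folake is living and takes 2/15.

Ebele 2/15; Folake 2/15; Gbenga 2/15; Kehinde 2/15; Morounke 1/3; Yetunde 2/15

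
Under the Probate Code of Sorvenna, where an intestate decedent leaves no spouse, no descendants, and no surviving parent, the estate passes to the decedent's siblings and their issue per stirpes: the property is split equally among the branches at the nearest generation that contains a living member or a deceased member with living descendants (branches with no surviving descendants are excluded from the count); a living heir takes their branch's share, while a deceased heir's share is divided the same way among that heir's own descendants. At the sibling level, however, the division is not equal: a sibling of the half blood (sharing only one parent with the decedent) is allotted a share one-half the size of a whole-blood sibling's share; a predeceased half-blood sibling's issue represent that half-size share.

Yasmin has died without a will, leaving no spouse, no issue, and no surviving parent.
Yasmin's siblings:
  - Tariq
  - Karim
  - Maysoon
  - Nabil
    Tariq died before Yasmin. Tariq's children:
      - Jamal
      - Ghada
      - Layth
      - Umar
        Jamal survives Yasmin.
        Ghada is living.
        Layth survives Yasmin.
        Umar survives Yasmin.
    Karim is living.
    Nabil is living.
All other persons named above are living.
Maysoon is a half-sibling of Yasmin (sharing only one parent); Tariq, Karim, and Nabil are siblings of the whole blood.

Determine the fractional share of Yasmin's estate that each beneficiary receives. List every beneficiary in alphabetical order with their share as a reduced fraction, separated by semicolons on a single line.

No spouse, descendants, or parent survives, so the estate passes to Yasmin's siblings per stirpes.
Half-blood siblings count for one-half the weight of whole-blood siblings at the initial division.
Dividing 1 in proportion to weights (total weight 7/2): Tariq (weight 1) → 2/7; Karim (weight 1) → 2/7; Maysoon (weight 1/2) → 1/7; Nabil (weight 1) → 2/7.
Tariq predeceased; the 2/7 allotted to Tariq's branch passes to Tariq's issue by representation.
The 2/7 is divided into 4 equal shares of 1/14 among Jamal, Ghada, Layth, Umar.
Jamal is living and takes 1/14.
Ghada is living and takes 1/14.
Layth is living and takes 1/14.
Umar is living and takes 1/14.
Karim is living and takes 2/7.
Maysoon is living and takes 1/7.
Nabil is living and takes 2/7.

Ghada 1/14; Jamal 1/14; Karim 2/7; Layth 1/14; Maysoon 1/7; Nabil 2/7; Umar 1/14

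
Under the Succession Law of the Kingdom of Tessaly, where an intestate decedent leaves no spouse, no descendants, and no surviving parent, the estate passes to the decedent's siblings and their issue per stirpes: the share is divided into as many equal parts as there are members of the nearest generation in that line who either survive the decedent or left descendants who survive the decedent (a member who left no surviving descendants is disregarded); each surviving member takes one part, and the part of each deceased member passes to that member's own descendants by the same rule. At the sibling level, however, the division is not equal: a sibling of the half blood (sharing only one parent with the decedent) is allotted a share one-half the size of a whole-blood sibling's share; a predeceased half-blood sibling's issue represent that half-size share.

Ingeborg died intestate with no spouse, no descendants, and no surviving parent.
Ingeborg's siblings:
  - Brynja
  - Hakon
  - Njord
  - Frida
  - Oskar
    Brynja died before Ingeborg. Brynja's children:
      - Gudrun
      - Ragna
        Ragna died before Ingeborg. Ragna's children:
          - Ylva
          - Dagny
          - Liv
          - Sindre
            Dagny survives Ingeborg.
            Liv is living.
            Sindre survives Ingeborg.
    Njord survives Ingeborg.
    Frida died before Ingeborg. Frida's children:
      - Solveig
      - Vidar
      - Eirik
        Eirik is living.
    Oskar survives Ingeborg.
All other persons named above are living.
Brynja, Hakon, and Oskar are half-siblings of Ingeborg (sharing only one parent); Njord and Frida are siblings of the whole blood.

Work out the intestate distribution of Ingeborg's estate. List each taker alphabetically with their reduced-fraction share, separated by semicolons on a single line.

Dagny 1/56; Eirik 2/21; Gudrun 1/14; Hakon 1/7; Liv 1/56; Njord 2/7; Oskar 1/7; Sindre 1/56; Solveig 2/21; Vidar 2/21; Ylva 1/56

No spouse, descendants, or parent survives, so the estate passes to Ingeborg's siblings per stirpes.
Half-blood siblings count for one-half the weight of whole-blood siblings at the initial division.
Dividing 1 in proportion to weights (total weight 7/2): Brynja (weight 1/2) → 1/7; Hakon (weight 1/2) → 1/7; Njord (weight 1) → 2/7; Frida (weight 1) → 2/7; Oskar (weight 1/2) → 1/7.
Brynja predeceased; the 1/7 allotted to Brynja's branch passes to Brynja's issue by representation.
The 1/7 is divided into 2 equal shares of 1/14 among Gudrun, Ragna.
Gudrun is living and takes 1/14.
Ragna predeceased; the 1/14 allotted to Ragna's branch passes to Ragna's issue by representation.
The 1/14 is divided into 4 equal shares of 1/56 among Ylva, Dagny, Liv, Sindre.
Ylva is living and takes 1/56.
Dagny is living and takes 1/56.
Liv is living and takes 1/56.
Sindre is living and takes 1/56.
Hakon is living and takes 1/7.
Njord is living and takes 2/7.
Frida predeceased; the 2/7 allotted to Frida's branch passes to Frida's issue by representation.
The 2/7 is divided into 3 equal shares of 2/21 among Solveig, Vidar, Eirik.
Solveig is living and takes 2/21.
Vidar is living and takes 2/21.
Eirik is living and takes 2/21.
Oskar is living and takes 1/7.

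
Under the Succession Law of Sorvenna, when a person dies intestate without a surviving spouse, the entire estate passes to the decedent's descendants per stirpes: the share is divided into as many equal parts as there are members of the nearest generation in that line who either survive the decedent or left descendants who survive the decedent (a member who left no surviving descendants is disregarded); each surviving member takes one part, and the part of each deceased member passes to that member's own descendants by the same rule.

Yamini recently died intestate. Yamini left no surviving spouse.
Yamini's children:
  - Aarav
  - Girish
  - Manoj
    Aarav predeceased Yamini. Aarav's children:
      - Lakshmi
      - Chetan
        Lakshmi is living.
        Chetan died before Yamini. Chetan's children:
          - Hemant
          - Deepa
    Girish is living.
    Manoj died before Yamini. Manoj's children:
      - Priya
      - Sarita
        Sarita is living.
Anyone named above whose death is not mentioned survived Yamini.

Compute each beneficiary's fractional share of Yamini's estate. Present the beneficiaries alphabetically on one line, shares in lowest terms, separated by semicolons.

Deepa 1/12; Girish 1/3; Hemant 1/12; Lakshmi 1/6; Priya 1/6; Sarita 1/6

There is no surviving spouse, so the entire estate passes to Yamini's descendants per stirpes.
The estate is divided into 3 equal shares of 1/3 among Aarav, Girish, Manoj.
Aarav predeceased; the 1/3 allotted to Aarav's branch passes to Aarav's issue by representation.
The 1/3 is divided into 2 equal shares of 1/6 among Lakshmi, Chetan.
Lakshmi is living and takes 1/6.
Chetan predeceased; the 1/6 allotted to Chetan's branch passes to Chetan's issue by representation.
The 1/6 is divided into 2 equal shares of 1/12 among Hemant, Deepa.
Hemant is living and takes 1/12.
Deepa is living and takes 1/12.
Girish is living and takes 1/3.
Manoj predeceased; the 1/3 allotted to Manoj's branch passes to Manoj's issue by representation.
The 1/3 is divided into 2 equal shares of 1/6 among Priya, Sarita.
Priya is living and takes 1/6.
Sarita is living and takes 1/6.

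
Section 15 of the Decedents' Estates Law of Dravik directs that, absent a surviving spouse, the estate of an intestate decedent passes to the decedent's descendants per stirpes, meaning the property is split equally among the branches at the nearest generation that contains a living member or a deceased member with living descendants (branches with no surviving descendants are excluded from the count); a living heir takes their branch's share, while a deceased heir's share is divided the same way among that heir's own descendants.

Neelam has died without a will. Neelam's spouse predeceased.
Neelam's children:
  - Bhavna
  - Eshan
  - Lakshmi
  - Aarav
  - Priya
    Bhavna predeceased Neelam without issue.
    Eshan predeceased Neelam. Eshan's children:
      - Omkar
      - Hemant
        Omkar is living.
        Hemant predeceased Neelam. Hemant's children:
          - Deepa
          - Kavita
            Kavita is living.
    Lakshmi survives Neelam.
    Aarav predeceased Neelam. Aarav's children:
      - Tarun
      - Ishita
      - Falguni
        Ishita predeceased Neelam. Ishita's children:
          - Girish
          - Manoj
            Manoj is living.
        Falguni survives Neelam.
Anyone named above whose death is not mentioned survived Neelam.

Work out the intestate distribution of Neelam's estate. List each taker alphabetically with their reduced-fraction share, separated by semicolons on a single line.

Deepa 1/16; Falguni 1/12; Girish 1/24; Kavita 1/16; Lakshmi 1/4; Manoj 1/24; Omkar 1/8; Priya 1/4; Tarun 1/12

There is no surviving spouse, so the entire estate passes to Neelam's descendants per stirpes.
Bhavna left no surviving issue, so that branch lapses and is disregarded.
The estate is divided into 4 equal shares of 1/4 among Eshan, Lakshmi, Aarav, Priya.
Eshan predeceased; the 1/4 allotted to Eshan's branch passes to Eshan's issue by representation.
The 1/4 is divided into 2 equal shares of 1/8 among Omkar, Hemant.
Omkar is living and takes 1/8.
Hemant predeceased; the 1/8 allotted to Hemant's branch passes to Hemant's issue by representation.
The 1/8 is divided into 2 equal shares of 1/16 among Deepa, Kavita.
Deepa is living and takes 1/16.
Kavita is living and takes 1/16.
Lakshmi is living and takes 1/4.
Aarav predeceased; the 1/4 allotted to Aarav's branch passes to Aarav's issue by representation.
The 1/4 is divided into 3 equal shares of 1/12 among Tarun, Ishita, Falguni.
Tarun is living and takes 1/12.
Ishita predeceased; the 1/12 allotted to Ishita's branch passes to Ishita's issue by representation.
The 1/12 is divided into 2 equal shares of 1/24 among Girish, Manoj.
Girish is living and takes 1/24.
Manoj is living and takes 1/24.
Falguni is living and takes 1/12.
Priya is living and takes 1/4.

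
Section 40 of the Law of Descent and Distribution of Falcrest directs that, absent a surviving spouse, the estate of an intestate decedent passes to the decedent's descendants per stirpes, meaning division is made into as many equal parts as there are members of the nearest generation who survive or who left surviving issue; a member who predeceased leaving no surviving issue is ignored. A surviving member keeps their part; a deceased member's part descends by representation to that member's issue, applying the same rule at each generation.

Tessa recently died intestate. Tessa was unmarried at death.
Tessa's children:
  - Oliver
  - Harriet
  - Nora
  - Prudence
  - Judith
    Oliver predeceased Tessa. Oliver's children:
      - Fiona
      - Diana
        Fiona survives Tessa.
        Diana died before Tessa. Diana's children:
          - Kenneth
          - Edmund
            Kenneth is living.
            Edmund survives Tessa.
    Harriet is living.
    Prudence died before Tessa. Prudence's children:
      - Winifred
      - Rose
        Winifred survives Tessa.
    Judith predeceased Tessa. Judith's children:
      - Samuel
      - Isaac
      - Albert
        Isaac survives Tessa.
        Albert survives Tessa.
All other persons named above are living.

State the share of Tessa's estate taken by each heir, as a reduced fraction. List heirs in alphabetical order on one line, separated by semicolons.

Albert 1/15; Edmund 1/20; Fiona 1/10; Harriet 1/5; Isaac 1/15; Kenneth 1/20; Nora 1/5; Rose 1/10; Samuel 1/15; Winifred 1/10

There is no surviving spouse, so the entire estate passes to Tessa's descendants per stirpes.
The estate is divided into 5 equal shares of 1/5 among Oliver, Harriet, Nora, Prudence, Judith.
Oliver predeceased; the 1/5 allotted to Oliver's branch passes to Oliver's issue by representation.
The 1/5 is divided into 2 equal shares of 1/10 among Fiona, Diana.
Fiona is living and takes 1/10.
Diana predeceased; the 1/10 allotted to Diana's branch passes to Diana's issue by representation.
The 1/10 is divided into 2 equal shares of 1/20 among Kenneth, Edmund.
Kenneth is living and takes 1/20.
Edmund is living and takes 1/20.
Harriet is living and takes 1/5.
Nora is living and takes 1/5.
Prudence predeceased; the 1/5 allotted to Prudence's branch passes to Prudence's issue by representation.
The 1/5 is divided into 2 equal shares of 1/10 among Winifred, Rose.
Winifred is living and takes 1/10.
Rose is living and takes 1/10.
Judith predeceased; the 1/5 allotted to Judith's branch passes to Judith's issue by representation.
The 1/5 is divided into 3 equal shares of 1/15 among Samuel, Isaac, Albert.
Samuel is living and takes 1/15.
Isaac is living and takes 1/15.
Albert is living and takes 1/15.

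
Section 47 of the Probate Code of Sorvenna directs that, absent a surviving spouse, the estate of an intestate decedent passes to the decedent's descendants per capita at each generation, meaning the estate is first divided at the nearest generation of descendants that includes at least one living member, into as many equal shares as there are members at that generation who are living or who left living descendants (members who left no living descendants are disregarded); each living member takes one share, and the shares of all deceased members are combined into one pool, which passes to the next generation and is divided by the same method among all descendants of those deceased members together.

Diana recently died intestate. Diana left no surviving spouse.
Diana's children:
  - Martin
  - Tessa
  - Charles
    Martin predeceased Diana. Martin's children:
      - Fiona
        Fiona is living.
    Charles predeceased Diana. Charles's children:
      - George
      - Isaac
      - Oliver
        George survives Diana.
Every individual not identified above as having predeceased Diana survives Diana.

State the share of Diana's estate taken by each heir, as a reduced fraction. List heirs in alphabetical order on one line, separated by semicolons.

Fiona 1/6; George 1/6; Isaac 1/6; Oliver 1/6; Tessa 1/3

There is no surviving spouse, so the entire estate passes to Diana's descendants per capita at each generation.
At generation 1 (Martin, Tessa, Charles) there are 3 shares of (1)/3 = 1/3 each.
Living: Tessa — each takes 1/3.
Deceased: Martin and Charles. Their combined 2/3 is pooled and carried to generation 2.
At generation 2 (Fiona, George, Isaac, Oliver) there are 4 shares of (2/3)/4 = 1/6 each.
Living: Fiona, George, Isaac, and Oliver — each takes 1/6.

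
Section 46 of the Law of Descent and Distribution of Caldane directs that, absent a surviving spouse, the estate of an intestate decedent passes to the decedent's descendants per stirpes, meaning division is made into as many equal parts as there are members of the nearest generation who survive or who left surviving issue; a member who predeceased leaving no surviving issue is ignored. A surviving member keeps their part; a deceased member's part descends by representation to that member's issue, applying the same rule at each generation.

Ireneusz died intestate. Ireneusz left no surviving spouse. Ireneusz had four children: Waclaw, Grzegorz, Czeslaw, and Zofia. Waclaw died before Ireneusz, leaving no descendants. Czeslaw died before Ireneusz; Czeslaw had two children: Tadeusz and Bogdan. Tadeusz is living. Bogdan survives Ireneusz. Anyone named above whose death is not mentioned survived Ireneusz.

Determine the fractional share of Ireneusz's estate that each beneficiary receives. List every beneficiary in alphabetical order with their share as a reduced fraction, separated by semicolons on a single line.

There is no surviving spouse, so the entire estate passes to Ireneusz's descendants per stirpes.
Waclaw left no surviving issue, so that branch lapses and is disregarded.
The estate is divided into 3 equal shares of 1/3 among Grzegorz, Czeslaw, Zofia.
Grzegorz is living and takes 1/3.
Czeslaw predeceased; the 1/3 allotted to Czeslaw's branch passes to Czeslaw's issue by representation.
The 1/3 is divided into 2 equal shares of 1/6 among Tadeusz, Bogdan.
Tadeusz is living and takes 1/6.
Bogdan is living and takes 1/6.
Zofia is living and takes 1/3.

Bogdan 1/6; Grzegorz 1/3; Tadeusz 1/6; Zofia 1/3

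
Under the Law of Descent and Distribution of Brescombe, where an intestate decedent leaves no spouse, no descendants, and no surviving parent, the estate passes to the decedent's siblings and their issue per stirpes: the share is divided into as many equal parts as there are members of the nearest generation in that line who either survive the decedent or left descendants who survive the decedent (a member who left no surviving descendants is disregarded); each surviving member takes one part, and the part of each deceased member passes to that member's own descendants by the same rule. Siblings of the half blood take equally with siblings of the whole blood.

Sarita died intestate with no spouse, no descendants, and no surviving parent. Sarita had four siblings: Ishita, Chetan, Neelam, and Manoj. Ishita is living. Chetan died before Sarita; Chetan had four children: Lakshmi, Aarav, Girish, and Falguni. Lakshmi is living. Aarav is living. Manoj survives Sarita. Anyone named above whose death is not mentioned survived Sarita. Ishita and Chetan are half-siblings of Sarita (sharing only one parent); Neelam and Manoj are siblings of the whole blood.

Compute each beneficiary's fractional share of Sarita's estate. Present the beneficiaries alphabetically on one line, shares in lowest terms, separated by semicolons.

Aarav 1/16; Falguni 1/16; Girish 1/16; Ishita 1/4; Lakshmi 1/16; Manoj 1/4; Neelam 1/4

No spouse, descendants, or parent survives, so the estate passes to Sarita's siblings per stirpes.
Half-blood and whole-blood siblings take equally under the stated rule.
The estate is divided into 4 equal shares of 1/4 among Ishita, Chetan, Neelam, Manoj.
Ishita is living and takes 1/4.
Chetan predeceased; the 1/4 allotted to Chetan's branch passes to Chetan's issue by representation.
The 1/4 is divided into 4 equal shares of 1/16 among Lakshmi, Aarav, Girish, Falguni.
Lakshmi is living and takes 1/16.
Aarav is living and takes 1/16.
Girish is living and takes 1/16.
Falguni is living and takes 1/16.
Neelam is living and takes 1/4.
Manoj is living and takes 1/4.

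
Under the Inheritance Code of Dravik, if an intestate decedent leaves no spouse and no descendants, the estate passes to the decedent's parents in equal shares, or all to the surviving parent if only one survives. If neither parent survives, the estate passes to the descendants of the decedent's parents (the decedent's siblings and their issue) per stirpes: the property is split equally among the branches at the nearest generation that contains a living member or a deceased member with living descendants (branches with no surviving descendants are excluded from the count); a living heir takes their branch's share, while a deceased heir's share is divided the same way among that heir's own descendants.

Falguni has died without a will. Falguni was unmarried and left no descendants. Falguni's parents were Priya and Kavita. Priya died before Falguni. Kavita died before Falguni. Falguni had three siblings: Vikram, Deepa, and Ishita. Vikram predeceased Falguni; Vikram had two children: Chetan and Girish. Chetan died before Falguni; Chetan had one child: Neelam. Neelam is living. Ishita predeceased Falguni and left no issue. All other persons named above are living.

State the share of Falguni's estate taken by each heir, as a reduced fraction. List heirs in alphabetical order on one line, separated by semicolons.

Neither parent survives and there are no descendants, so the estate passes to Falguni's siblings and their issue per stirpes.
Ishita left no surviving issue, so that branch lapses and is disregarded.
The estate is divided into 2 equal shares of 1/2 among Vikram, Deepa.
Vikram predeceased; the 1/2 allotted to Vikram's branch passes to Vikram's issue by representation.
The 1/2 is divided into 2 equal shares of 1/4 among Chetan, Girish.
Chetan predeceased; the 1/4 allotted to Chetan's branch passes to Chetan's issue by representation.
Neelam is the sole taker at this level and receives the full 1/4.
Girish is living and takes 1/4.
Deepa is living and takes 1/2.

Deepa 1/2; Girish 1/4; Neelam 1/4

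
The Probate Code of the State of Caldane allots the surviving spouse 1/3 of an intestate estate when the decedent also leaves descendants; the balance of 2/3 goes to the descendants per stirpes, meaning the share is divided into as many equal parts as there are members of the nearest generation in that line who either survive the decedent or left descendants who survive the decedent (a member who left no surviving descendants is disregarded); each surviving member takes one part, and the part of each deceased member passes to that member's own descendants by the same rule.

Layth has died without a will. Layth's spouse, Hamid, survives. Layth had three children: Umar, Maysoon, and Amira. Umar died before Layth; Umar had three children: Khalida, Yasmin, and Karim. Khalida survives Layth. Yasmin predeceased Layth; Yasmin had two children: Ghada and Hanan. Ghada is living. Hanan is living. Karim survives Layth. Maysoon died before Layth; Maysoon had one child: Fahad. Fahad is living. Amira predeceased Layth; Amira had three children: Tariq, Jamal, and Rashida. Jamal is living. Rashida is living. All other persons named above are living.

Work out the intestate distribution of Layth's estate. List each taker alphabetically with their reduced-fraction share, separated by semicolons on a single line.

Fahad 2/9; Ghada 1/27; Hamid 1/3; Hanan 1/27; Jamal 2/27; Karim 2/27; Khalida 2/27; Rashida 2/27; Tariq 2/27

Hamid, as surviving spouse, takes 1/3.
The remaining 2/3 passes to Layth's descendants per stirpes.
The 2/3 is divided into 3 equal shares of 2/9 among Umar, Maysoon, Amira.
Umar predeceased; the 2/9 allotted to Umar's branch passes to Umar's issue by representation.
The 2/9 is divided into 3 equal shares of 2/27 among Khalida, Yasmin, Karim.
Khalida is living and takes 2/27.
Yasmin predeceased; the 2/27 allotted to Yasmin's branch passes to Yasmin's issue by representation.
The 2/27 is divided into 2 equal shares of 1/27 among Ghada, Hanan.
Ghada is living and takes 1/27.
Hanan is living and takes 1/27.
Karim is living and takes 2/27.
Maysoon predeceased; the 2/9 allotted to Maysoon's branch passes to Maysoon's issue by representation.
Fahad is the sole taker at this level and receives the full 2/9.
Amira predeceased; the 2/9 allotted to Amira's branch passes to Amira's issue by representation.
The 2/9 is divided into 3 equal shares of 2/27 among Tariq, Jamal, Rashida.
Tariq is living and takes 2/27.
Jamal is living and takes 2/27.
Rashida is living and takes 2/27.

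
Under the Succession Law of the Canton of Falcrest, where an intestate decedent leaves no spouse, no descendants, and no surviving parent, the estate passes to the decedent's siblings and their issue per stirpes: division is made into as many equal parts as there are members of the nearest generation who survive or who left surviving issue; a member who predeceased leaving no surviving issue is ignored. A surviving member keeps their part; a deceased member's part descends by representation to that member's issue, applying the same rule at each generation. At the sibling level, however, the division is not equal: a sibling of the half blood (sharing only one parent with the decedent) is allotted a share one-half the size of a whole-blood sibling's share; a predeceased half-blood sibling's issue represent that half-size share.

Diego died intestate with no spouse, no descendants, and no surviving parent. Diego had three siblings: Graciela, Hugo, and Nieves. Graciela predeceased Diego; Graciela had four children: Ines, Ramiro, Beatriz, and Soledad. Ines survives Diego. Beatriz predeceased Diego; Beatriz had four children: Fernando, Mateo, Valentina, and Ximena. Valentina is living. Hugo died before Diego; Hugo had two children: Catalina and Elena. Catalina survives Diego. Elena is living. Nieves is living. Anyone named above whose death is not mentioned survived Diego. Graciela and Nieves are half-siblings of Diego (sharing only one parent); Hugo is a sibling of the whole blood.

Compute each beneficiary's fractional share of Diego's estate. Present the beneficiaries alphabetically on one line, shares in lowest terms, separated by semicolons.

No spouse, descendants, or parent survives, so the estate passes to Diego's siblings per stirpes.
Half-blood siblings count for one-half the weight of whole-blood siblings at the initial division.
Dividing 1 in proportion to weights (total weight 2): Graciela (weight 1/2) → 1/4; Hugo (weight 1) → 1/2; Nieves (weight 1/2) → 1/4.
Graciela predeceased; the 1/4 allotted to Graciela's branch passes to Graciela's issue by representation.
The 1/4 is divided into 4 equal shares of 1/16 among Ines, Ramiro, Beatriz, Soledad.
Ines is living and takes 1/16.
Ramiro is living and takes 1/16.
Beatriz predeceased; the 1/16 allotted to Beatriz's branch passes to Beatriz's issue by representation.
The 1/16 is divided into 4 equal shares of 1/64 among Fernando, Mateo, Valentina, Ximena.
Fernando is living and takes 1/64.
Mateo is living and takes 1/64.
Valentina is living and takes 1/64.
Ximena is living and takes 1/64.
Soledad is living and takes 1/16.
Hugo predeceased; the 1/2 allotted to Hugo's branch passes to Hugo's issue by representation.
The 1/2 is divided into 2 equal shares of 1/4 among Catalina, Elena.
Catalina is living and takes 1/4.
Elena is living and takes 1/4.
Nieves is living and takes 1/4.

Catalina 1/4; Elena 1/4; Fernando 1/64; Ines 1/16; Mateo 1/64; Nieves 1/4; Ramiro 1/16; Soledad 1/16; Valentina 1/64; Ximena 1/64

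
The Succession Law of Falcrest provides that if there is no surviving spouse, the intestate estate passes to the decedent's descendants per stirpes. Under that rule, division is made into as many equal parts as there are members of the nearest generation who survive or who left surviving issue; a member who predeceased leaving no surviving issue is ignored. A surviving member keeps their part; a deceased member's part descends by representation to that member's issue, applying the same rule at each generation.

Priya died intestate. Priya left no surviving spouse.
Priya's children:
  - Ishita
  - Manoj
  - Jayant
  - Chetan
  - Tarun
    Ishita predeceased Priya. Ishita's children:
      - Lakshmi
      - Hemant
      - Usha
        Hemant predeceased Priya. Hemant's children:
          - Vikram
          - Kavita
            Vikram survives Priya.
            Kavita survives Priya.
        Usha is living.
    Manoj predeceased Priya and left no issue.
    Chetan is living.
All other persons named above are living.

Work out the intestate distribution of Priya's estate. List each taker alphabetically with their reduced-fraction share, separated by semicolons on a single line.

There is no surviving spouse, so the entire estate passes to Priya's descendants per stirpes.
Manoj left no surviving issue, so that branch lapses and is disregarded.
The estate is divided into 4 equal shares of 1/4 among Ishita, Jayant, Chetan, Tarun.
Ishita predeceased; the 1/4 allotted to Ishita's branch passes to Ishita's issue by representation.
The 1/4 is divided into 3 equal shares of 1/12 among Lakshmi, Hemant, Usha.
Lakshmi is living and takes 1/12.
Hemant predeceased; the 1/12 allotted to Hemant's branch passes to Hemant's issue by representation.
The 1/12 is divided into 2 equal shares of 1/24 among Vikram, Kavita.
Vikram is living and takes 1/24.
Kavita is living and takes 1/24.
Usha is living and takes 1/12.
Jayant is living and takes 1/4.
Chetan is living and takes 1/4.
Tarun is living and takes 1/4.

Chetan 1/4; Jayant 1/4; Kavita 1/24; Lakshmi 1/12; Tarun 1/4; Usha 1/12; Vikram 1/24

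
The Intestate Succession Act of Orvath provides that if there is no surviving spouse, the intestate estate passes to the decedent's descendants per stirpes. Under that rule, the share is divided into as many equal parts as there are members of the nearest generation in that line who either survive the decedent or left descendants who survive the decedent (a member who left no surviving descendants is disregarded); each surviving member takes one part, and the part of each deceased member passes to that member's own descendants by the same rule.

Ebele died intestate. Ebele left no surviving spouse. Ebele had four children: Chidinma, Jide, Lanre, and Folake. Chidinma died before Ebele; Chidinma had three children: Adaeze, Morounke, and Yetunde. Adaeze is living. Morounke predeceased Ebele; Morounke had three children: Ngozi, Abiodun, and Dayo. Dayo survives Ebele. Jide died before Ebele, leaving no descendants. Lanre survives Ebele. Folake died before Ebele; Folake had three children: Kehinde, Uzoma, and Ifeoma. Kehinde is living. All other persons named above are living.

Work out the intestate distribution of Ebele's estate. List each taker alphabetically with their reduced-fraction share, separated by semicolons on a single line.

There is no surviving spouse, so the entire estate passes to Ebele's descendants per stirpes.
Jide left no surviving issue, so that branch lapses and is disregarded.
The estate is divided into 3 equal shares of 1/3 among Chidinma, Lanre, Folake.
Chidinma predeceased; the 1/3 allotted to Chidinma's branch passes to Chidinma's issue by representation.
The 1/3 is divided into 3 equal shares of 1/9 among Adaeze, Morounke, Yetunde.
Adaeze is living and takes 1/9.
Morounke predeceased; the 1/9 allotted to Morounke's branch passes to Morounke's issue by representation.
The 1/9 is divided into 3 equal shares of 1/27 among Ngozi, Abiodun, Dayo.
Ngozi is living and takes 1/27.
Abiodun is living and takes 1/27.
Dayo is living and takes 1/27.
Yetunde is living and takes 1/9.
Lanre is living and takes 1/3.
Folake predeceased; the 1/3 allotted to Folake's branch passes to Folake's issue by representation.
The 1/3 is divided into 3 equal shares of 1/9 among Kehinde, Uzoma, Ifeoma.
Kehinde is living and takes 1/9.
Uzoma is living and takes 1/9.
Ifeoma is living and takes 1/9.

Abiodun 1/27; Adaeze 1/9; Dayo 1/27; Ifeoma 1/9; Kehinde 1/9; Lanre 1/3; Ngozi 1/27; Uzoma 1/9; Yetunde 1/9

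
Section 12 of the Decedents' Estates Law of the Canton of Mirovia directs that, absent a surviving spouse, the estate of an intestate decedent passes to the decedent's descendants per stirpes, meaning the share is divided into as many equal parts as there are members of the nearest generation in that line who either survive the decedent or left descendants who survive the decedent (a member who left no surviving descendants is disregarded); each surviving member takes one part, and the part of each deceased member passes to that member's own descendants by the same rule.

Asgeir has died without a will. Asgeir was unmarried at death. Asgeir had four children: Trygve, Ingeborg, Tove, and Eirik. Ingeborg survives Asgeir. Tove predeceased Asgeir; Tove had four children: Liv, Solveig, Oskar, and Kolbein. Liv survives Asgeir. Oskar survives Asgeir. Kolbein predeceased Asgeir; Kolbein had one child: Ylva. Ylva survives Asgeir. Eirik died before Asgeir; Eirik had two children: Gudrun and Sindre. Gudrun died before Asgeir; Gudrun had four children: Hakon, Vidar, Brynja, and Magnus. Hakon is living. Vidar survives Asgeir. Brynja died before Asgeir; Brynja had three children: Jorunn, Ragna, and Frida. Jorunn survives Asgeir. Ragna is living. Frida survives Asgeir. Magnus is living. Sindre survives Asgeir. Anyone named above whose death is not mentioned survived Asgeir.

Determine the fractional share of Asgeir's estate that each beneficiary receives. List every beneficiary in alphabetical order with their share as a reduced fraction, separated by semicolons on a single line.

Frida 1/96; Hakon 1/32; Ingeborg 1/4; Jorunn 1/96; Liv 1/16; Magnus 1/32; Oskar 1/16; Ragna 1/96; Sindre 1/8; Solveig 1/16; Trygve 1/4; Vidar 1/32; Ylva 1/16

There is no surviving spouse, so the entire estate passes to Asgeir's descendants per stirpes.
The estate is divided into 4 equal shares of 1/4 among Trygve, Ingeborg, Tove, Eirik.
Trygve is living and takes 1/4.
Ingeborg is living and takes 1/4.
Tove predeceased; the 1/4 allotted to Tove's branch passes to Tove's issue by representation.
The 1/4 is divided into 4 equal shares of 1/16 among Liv, Solveig, Oskar, Kolbein.
Liv is living and takes 1/16.
Solveig is living and takes 1/16.
Oskar is living and takes 1/16.
Kolbein predeceased; the 1/16 allotted to Kolbein's branch passes to Kolbein's issue by representation.
Ylva is the sole taker at this level and receives the full 1/16.
Eirik predeceased; the 1/4 allotted to Eirik's branch passes to Eirik's issue by representation.
The 1/4 is divided into 2 equal shares of 1/8 among Gudrun, Sindre.
Gudrun predeceased; the 1/8 allotted to Gudrun's branch passes to Gudrun's issue by representation.
The 1/8 is divided into 4 equal shares of 1/32 among Hakon, Vidar, Brynja, Magnus.
Hakon is living and takes 1/32.
Vidar is living and takes 1/32.
Brynja predeceased; the 1/32 allotted to Brynja's branch passes to Brynja's issue by representation.
The 1/32 is divided into 3 equal shares of 1/96 among Jorunn, Ragna, Frida.
Jorunn is living and takes 1/96.
Ragna is living and takes 1/96.
Frida is living and takes 1/96.
Magnus is living and takes 1/32.
Sindre is living and takes 1/8.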